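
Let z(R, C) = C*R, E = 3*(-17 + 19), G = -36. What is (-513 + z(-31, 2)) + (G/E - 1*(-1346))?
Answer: 765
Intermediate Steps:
E = 6 (E = 3*2 = 6)
(-513 + z(-31, 2)) + (G/E - 1*(-1346)) = (-513 + 2*(-31)) + (-36/6 - 1*(-1346)) = (-513 - 62) + (-36*1/6 + 1346) = -575 + (-6 + 1346) = -575 + 1340 = 765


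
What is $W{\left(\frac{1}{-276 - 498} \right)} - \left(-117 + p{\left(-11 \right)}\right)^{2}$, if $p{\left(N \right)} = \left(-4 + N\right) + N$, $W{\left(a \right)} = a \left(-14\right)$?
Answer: $- \frac{7913756}{387} \approx -20449.0$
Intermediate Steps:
$W{\left(a \right)} = - 14 a$
$p{\left(N \right)} = -4 + 2 N$
$W{\left(\frac{1}{-276 - 498} \right)} - \left(-117 + p{\left(-11 \right)}\right)^{2} = - \frac{14}{-276 - 498} - \left(-117 + \left(-4 + 2 \left(-11\right)\right)\right)^{2} = - \frac{14}{-774} - \left(-117 - 26\right)^{2} = \left(-14\right) \left(- \frac{1}{774}\right) - \left(-117 - 26\right)^{2} = \frac{7}{387} - \left(-143\right)^{2} = \frac{7}{387} - 20449 = - \frac{7913756}{387}$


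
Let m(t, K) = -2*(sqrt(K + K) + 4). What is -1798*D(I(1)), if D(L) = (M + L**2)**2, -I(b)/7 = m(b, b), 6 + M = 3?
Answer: -31182485654 - 19875811200*sqrt(2) ≈ -5.9291e+10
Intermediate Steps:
M = -3 (M = -6 + 3 = -3)
m(t, K) = -8 - 2*sqrt(2)*sqrt(K) (m(t, K) = -2*(sqrt(2*K) + 4) = -2*(sqrt(2)*sqrt(K) + 4) = -2*(4 + sqrt(2)*sqrt(K)) = -8 - 2*sqrt(2)*sqrt(K))
I(b) = 56 + 14*sqrt(2)*sqrt(b) (I(b) = -7*(-8 - 2*sqrt(2)*sqrt(b)) = 56 + 14*sqrt(2)*sqrt(b))
D(L) = (-3 + L**2)**2
-1798*D(I(1)) = -1798*(-3 + (56 + 14*sqrt(2)*sqrt(1))**2)**2 = -1798*(-3 + (56 + 14*sqrt(2)*1)**2)**2 = -1798*(-3 + (56 + 14*sqrt(2))**2)**2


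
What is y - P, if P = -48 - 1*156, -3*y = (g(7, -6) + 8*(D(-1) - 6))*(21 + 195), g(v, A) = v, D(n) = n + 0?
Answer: 3732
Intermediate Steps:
D(n) = n
y = 3528 (y = -(7 + 8*(-1 - 6))*(21 + 195)/3 = -(7 + 8*(-7))*216/3 = -(7 - 56)*216/3 = -(-49)*216/3 = -1/3*(-10584) = 3528)
P = -204 (P = -48 - 156 = -204)
y - P = 3528 - 1*(-204) = 3528 + 204 = 3732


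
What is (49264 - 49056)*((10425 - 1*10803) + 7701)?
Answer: 1523184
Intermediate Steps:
(49264 - 49056)*((10425 - 1*10803) + 7701) = 208*((10425 - 10803) + 7701) = 208*(-378 + 7701) = 208*7323 = 1523184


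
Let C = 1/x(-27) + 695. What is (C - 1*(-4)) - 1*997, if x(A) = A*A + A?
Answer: -209195/702 ≈ -298.00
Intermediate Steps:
x(A) = A + A² (x(A) = A² + A = A + A²)
C = 487891/702 (C = 1/(-27*(1 - 27)) + 695 = 1/(-27*(-26)) + 695 = 1/702 + 695 = 487891/702 ≈ 695.00)
(C - 1*(-4)) - 1*997 = (487891/702 - 1*(-4)) - 1*997 = (487891/702 + 4) - 997 = 490699/702 - 997 = -209195/702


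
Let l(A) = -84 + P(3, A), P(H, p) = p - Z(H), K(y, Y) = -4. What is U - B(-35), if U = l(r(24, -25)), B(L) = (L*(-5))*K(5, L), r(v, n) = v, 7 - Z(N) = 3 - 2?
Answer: 634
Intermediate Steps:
Z(N) = 6 (Z(N) = 7 - (3 - 2) = 7 - 1*1 = 7 - 1 = 6)
P(H, p) = -6 + p (P(H, p) = p - 1*6 = p - 6 = -6 + p)
B(L) = 20*L (B(L) = (L*(-5))*(-4) = -5*L*(-4) = 20*L)
l(A) = -90 + A (l(A) = -84 + (-6 + A) = -90 + A)
U = -66 (U = -90 + 24 = -66)
U - B(-35) = -66 - 20*(-35) = -66 - 1*(-700) = -66 + 700 = 634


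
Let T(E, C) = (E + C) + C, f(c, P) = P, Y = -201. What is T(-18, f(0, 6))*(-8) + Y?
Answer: -153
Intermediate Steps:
T(E, C) = E + 2*C (T(E, C) = (C + E) + C = E + 2*C)
T(-18, f(0, 6))*(-8) + Y = (-18 + 2*6)*(-8) - 201 = (-18 + 12)*(-8) - 201 = -6*(-8) - 201 = 48 - 201 = -153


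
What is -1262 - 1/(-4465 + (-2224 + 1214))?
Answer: -6909449/5475 ≈ -1262.0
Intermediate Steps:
-1262 - 1/(-4465 + (-2224 + 1214)) = -1262 - 1/(-4465 - 1010) = -1262 - 1/(-5475) = -1262 - 1*(-1/5475) = -1262 + 1/5475 = -6909449/5475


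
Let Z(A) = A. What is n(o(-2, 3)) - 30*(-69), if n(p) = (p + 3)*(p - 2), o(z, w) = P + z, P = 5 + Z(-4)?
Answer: 2064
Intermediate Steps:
P = 1 (P = 5 - 4 = 1)
o(z, w) = 1 + z
n(p) = (-2 + p)*(3 + p) (n(p) = (3 + p)*(-2 + p) = (-2 + p)*(3 + p))
n(o(-2, 3)) - 30*(-69) = (-6 + (1 - 2) + (1 - 2)²) - 30*(-69) = (-6 - 1 + (-1)²) + 2070 = (-6 - 1 + 1) + 2070 = -6 + 2070 = 2064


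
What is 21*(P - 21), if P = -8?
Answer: -609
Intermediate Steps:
21*(P - 21) = 21*(-8 - 21) = 21*(-29) = -609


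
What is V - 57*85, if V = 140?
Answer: -4705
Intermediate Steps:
V - 57*85 = 140 - 57*85 = 140 - 4845 = -4705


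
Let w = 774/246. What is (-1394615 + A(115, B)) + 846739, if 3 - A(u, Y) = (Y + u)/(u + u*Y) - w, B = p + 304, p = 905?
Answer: -1562839874942/2852575 ≈ -5.4787e+5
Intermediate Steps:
B = 1209 (B = 905 + 304 = 1209)
w = 129/41 (w = 774*(1/246) = 129/41 ≈ 3.1463)
A(u, Y) = 252/41 - (Y + u)/(u + Y*u) (A(u, Y) = 3 - ((Y + u)/(u + u*Y) - 1*129/41) = 3 - ((Y + u)/(u + Y*u) - 129/41) = 3 - (-129/41 + (Y + u)/(u + Y*u)) = 3 + (129/41 - (Y + u)/(u + Y*u)) = 252/41 - (Y + u)/(u + Y*u))
(-1394615 + A(115, B)) + 846739 = (-1394615 + (1/41)*(-41*1209 + 211*115 + 252*1209*115)/(115*(1 + 1209))) + 846739 = (-1394615 + (1/41)*(1/115)*(-49569 + 24265 + 35036820)/1210) + 846739 = (-1394615 + (1/41)*(1/115)*(1/1210)*35011516) + 846739 = (-1394615 + 17505758/2852575) + 846739 = -3978226377867/2852575 + 846739 = -1562839874942/2852575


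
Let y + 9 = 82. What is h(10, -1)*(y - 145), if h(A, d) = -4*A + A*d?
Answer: 3600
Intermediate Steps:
y = 73 (y = -9 + 82 = 73)
h(10, -1)*(y - 145) = (10*(-4 - 1))*(73 - 145) = (10*(-5))*(-72) = -50*(-72) = 3600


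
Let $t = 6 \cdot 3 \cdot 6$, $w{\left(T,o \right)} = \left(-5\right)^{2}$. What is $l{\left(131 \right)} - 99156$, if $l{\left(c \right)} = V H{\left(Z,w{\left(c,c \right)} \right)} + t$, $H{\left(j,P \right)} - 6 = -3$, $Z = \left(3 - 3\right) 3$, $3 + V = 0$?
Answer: $-99057$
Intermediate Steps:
$w{\left(T,o \right)} = 25$
$t = 108$ ($t = 18 \cdot 6 = 108$)
$V = -3$ ($V = -3 + 0 = -3$)
$Z = 0$ ($Z = 0 \cdot 3 = 0$)
$H{\left(j,P \right)} = 3$ ($H{\left(j,P \right)} = 6 - 3 = 3$)
$l{\left(c \right)} = 99$ ($l{\left(c \right)} = \left(-3\right) 3 + 108 = -9 + 108 = 99$)
$l{\left(131 \right)} - 99156 = 99 - 99156 = -99057$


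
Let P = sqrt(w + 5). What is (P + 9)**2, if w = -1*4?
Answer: 100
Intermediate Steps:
w = -4
P = 1 (P = sqrt(-4 + 5) = sqrt(1) = 1)
(P + 9)**2 = (1 + 9)**2 = 10**2 = 100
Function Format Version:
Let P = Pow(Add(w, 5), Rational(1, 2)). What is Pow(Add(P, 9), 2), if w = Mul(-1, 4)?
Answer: 100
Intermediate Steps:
w = -4
P = 1 (P = Pow(Add(-4, 5), Rational(1, 2)) = Pow(1, Rational(1, 2)) = 1)
Pow(Add(P, 9), 2) = Pow(Add(1, 9), 2) = Pow(10, 2) = 100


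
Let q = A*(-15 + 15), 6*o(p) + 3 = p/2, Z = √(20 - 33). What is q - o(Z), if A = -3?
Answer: ½ - I*√13/12 ≈ 0.5 - 0.30046*I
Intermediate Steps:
Z = I*√13 (Z = √(-13) = I*√13 ≈ 3.6056*I)
o(p) = -½ + p/12 (o(p) = -½ + (p/2)/6 = -½ + p/12)
q = 0 (q = -3*(-15 + 15) = -3*0 = 0)
q - o(Z) = 0 - (-½ + (I*√13)/12) = 0 - (-½ + I*√13/12) = 0 + (½ - I*√13/12) = ½ - I*√13/12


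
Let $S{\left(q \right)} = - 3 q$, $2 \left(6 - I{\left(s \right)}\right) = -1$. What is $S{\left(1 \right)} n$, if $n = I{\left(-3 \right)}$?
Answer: $- \frac{39}{2} \approx -19.5$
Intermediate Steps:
$I{\left(s \right)} = \frac{13}{2}$ ($I{\left(s \right)} = 6 - - \frac{1}{2} = 6 + \frac{1}{2} = \frac{13}{2}$)
$n = \frac{13}{2} \approx 6.5$
$S{\left(1 \right)} n = \left(-3\right) 1 \cdot \frac{13}{2} = \left(-3\right) \frac{13}{2} = - \frac{39}{2}$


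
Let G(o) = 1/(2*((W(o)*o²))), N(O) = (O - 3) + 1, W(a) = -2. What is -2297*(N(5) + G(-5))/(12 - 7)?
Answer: -686803/500 ≈ -1373.6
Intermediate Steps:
N(O) = -2 + O (N(O) = (-3 + O) + 1 = -2 + O)
G(o) = -1/(4*o²) (G(o) = 1/(2*((-2*o²))) = (-1/(2*o²))/2 = -1/(4*o²))
-2297*(N(5) + G(-5))/(12 - 7) = -2297*((-2 + 5) - ¼/(-5)²)/(12 - 7) = -2297*(3 - ¼*1/25)/5 = -2297*(3 - 1/100)/5 = -686803/(100*5) = -2297*299/500 = -686803/500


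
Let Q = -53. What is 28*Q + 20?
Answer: -1464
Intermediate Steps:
28*Q + 20 = 28*(-53) + 20 = -1484 + 20 = -1464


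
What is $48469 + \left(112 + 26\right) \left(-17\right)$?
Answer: $46123$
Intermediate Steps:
$48469 + \left(112 + 26\right) \left(-17\right) = 48469 + 138 \left(-17\right) = 48469 - 2346 = 46123$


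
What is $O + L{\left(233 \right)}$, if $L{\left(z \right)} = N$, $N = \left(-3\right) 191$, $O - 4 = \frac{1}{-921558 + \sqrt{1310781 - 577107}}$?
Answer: $- \frac{80538954718528}{141544735615} - \frac{\sqrt{733674}}{849268413690} \approx -569.0$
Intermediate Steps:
$O = 4 + \frac{1}{-921558 + \sqrt{733674}}$ ($O = 4 + \frac{1}{-921558 + \sqrt{1310781 - 577107}} = 4 + \frac{1}{-921558 + \sqrt{733674}} \approx 4.0$)
$N = -573$
$L{\left(z \right)} = -573$
$O + L{\left(233 \right)} = \left(\frac{566178788867}{141544735615} - \frac{\sqrt{733674}}{849268413690}\right) - 573 = - \frac{80538954718528}{141544735615} - \frac{\sqrt{733674}}{849268413690}$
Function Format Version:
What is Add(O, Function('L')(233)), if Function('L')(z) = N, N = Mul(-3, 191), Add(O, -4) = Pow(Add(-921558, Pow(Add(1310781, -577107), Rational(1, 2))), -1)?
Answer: Add(Rational(-80538954718528, 141544735615), Mul(Rational(-1, 849268413690), Pow(733674, Rational(1, 2)))) ≈ -569.00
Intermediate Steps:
O = Add(4, Pow(Add(-921558, Pow(733674, Rational(1, 2))), -1)) (O = Add(4, Pow(Add(-921558, Pow(Add(1310781, -577107), Rational(1, 2))), -1)) = Add(4, Pow(Add(-921558, Pow(733674, Rational(1, 2))), -1)) ≈ 4.0000)
N = -573
Function('L')(z) = -573
Add(O, Function('L')(233)) = Add(Add(Rational(566178788867, 141544735615), Mul(Rational(-1, 849268413690), Pow(733674, Rational(1, 2)))), -573) = Add(Rational(-80538954718528, 141544735615), Mul(Rational(-1, 849268413690), Pow(733674, Rational(1, 2))))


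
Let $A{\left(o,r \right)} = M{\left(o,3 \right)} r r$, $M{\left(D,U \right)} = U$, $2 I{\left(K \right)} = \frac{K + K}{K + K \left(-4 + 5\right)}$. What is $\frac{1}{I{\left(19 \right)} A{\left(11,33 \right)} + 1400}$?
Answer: $\frac{2}{6067} \approx 0.00032965$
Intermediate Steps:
$I{\left(K \right)} = \frac{1}{2}$ ($I{\left(K \right)} = \frac{\left(K + K\right) \frac{1}{K + K \left(-4 + 5\right)}}{2} = \frac{2 K \frac{1}{K + K 1}}{2} = \frac{2 K \frac{1}{K + K}}{2} = \frac{2 K \frac{1}{2 K}}{2} = \frac{1}{2} \cdot 1 = \frac{1}{2}$)
$A{\left(o,r \right)} = 3 r^{2}$ ($A{\left(o,r \right)} = 3 r r = 3 r^{2}$)
$\frac{1}{I{\left(19 \right)} A{\left(11,33 \right)} + 1400} = \frac{1}{\frac{3 \cdot 33^{2}}{2} + 1400} = \frac{1}{\frac{3 \cdot 1089}{2} + 1400} = \frac{1}{\frac{1}{2} \cdot 3267 + 1400} = \frac{1}{\frac{3267}{2} + 1400} = \frac{1}{\frac{6067}{2}} = \frac{2}{6067}$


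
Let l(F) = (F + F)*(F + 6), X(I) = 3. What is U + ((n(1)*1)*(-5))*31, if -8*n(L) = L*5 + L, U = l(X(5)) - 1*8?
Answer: 649/4 ≈ 162.25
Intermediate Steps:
l(F) = 2*F*(6 + F) (l(F) = (2*F)*(6 + F) = 2*F*(6 + F))
U = 46 (U = 2*3*(6 + 3) - 1*8 = 2*3*9 - 8 = 54 - 8 = 46)
n(L) = -3*L/4 (n(L) = -(L*5 + L)/8 = -(5*L + L)/8 = -3*L/4)
U + ((n(1)*1)*(-5))*31 = 46 + ((-¾*1*1)*(-5))*31 = 46 + (-¾*1*(-5))*31 = 46 - ¾*(-5)*31 = 46 + (15/4)*31 = 46 + 465/4 = 649/4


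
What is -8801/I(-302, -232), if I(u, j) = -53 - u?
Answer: -8801/249 ≈ -35.345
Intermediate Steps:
-8801/I(-302, -232) = -8801/(-53 - 1*(-302)) = -8801/(-53 + 302) = -8801/249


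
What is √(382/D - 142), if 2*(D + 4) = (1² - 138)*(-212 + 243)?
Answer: I*√2574164370/4255 ≈ 11.924*I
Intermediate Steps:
D = -4255/2 (D = -4 + ((1² - 138)*(-212 + 243))/2 = -4 + ((1 - 138)*31)/2 = -4 + (-137*31)/2 = -4 + (½)*(-4247) = -4 - 4247/2 = -4255/2 ≈ -2127.5)
√(382/D - 142) = √(382/(-4255/2) - 142) = √(382*(-2/4255) - 142) = √(-764/4255 - 142) = √(-604974/4255) = I*√2574164370/4255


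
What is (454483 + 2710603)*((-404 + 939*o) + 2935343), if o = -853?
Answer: 6754204901592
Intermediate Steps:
(454483 + 2710603)*((-404 + 939*o) + 2935343) = (454483 + 2710603)*((-404 + 939*(-853)) + 2935343) = 3165086*((-404 - 800967) + 2935343) = 3165086*(-801371 + 2935343) = 3165086*2133972 = 6754204901592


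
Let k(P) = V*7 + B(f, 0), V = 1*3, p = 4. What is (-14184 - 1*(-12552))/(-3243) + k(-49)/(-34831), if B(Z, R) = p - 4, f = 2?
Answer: 18925363/37652311 ≈ 0.50264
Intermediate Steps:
B(Z, R) = 0 (B(Z, R) = 4 - 4 = 0)
V = 3
k(P) = 21 (k(P) = 3*7 + 0 = 21 + 0 = 21)
(-14184 - 1*(-12552))/(-3243) + k(-49)/(-34831) = (-14184 - 1*(-12552))/(-3243) + 21/(-34831) = (-14184 + 12552)*(-1/3243) + 21*(-1/34831) = -1632*(-1/3243) - 21/34831 = 544/1081 - 21/34831 = 18925363/37652311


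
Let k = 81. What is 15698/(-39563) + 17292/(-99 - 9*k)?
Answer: -58093445/2729847 ≈ -21.281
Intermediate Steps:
15698/(-39563) + 17292/(-99 - 9*k) = 15698/(-39563) + 17292/(-99 - 9*81) = 15698*(-1/39563) + 17292/(-99 - 729) = -15698/39563 + 17292/(-828) = -15698/39563 + 17292*(-1/828) = -15698/39563 - 1441/69 = -58093445/2729847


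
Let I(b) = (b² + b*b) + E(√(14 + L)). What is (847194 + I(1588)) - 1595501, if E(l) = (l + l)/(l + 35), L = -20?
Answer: 5287367823/1231 + 70*I*√6/1231 ≈ 4.2952e+6 + 0.13929*I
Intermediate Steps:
E(l) = 2*l/(35 + l) (E(l) = (2*l)/(35 + l) = 2*l/(35 + l))
I(b) = 2*b² + 2*I*√6/(35 + I*√6) (I(b) = (b² + b*b) + 2*√(14 - 20)/(35 + √(14 - 20)) = (b² + b²) + 2*√(-6)/(35 + √(-6)) = 2*b² + 2*(I*√6)/(35 + I*√6) = 2*b² + 2*I*√6/(35 + I*√6))
(847194 + I(1588)) - 1595501 = (847194 + (12/1231 + 2*1588² + 70*I*√6/1231)) - 1595501 = (847194 + (12/1231 + 2*2521744 + 70*I*√6/1231)) - 1595501 = (847194 + (12/1231 + 5043488 + 70*I*√6/1231)) - 1595501 = (847194 + (6208533740/1231 + 70*I*√6/1231)) - 1595501 = (7251429554/1231 + 70*I*√6/1231) - 1595501 = 5287367823/1231 + 70*I*√6/1231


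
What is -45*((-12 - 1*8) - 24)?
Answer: 1980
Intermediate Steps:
-45*((-12 - 1*8) - 24) = -45*((-12 - 8) - 24) = -45*(-20 - 24) = -45*(-44) = 1980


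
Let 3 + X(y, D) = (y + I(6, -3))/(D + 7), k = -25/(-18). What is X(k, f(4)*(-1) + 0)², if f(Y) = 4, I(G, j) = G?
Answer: 841/2916 ≈ 0.28841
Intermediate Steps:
k = 25/18 (k = -25*(-1/18) = 25/18 ≈ 1.3889)
X(y, D) = -3 + (6 + y)/(7 + D) (X(y, D) = -3 + (y + 6)/(D + 7) = -3 + (6 + y)/(7 + D))
X(k, f(4)*(-1) + 0)² = ((-15 + 25/18 - 3*(4*(-1) + 0))/(7 + (4*(-1) + 0)))² = ((-15 + 25/18 - 3*(-4 + 0))/(7 + (-4 + 0)))² = ((-15 + 25/18 - 3*(-4))/(7 - 4))² = ((-15 + 25/18 + 12)/3)² = ((⅓)*(-29/18))² = (-29/54)² = 841/2916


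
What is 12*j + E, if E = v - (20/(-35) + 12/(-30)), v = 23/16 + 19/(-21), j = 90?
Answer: 259561/240 ≈ 1081.5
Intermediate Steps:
v = 179/336 (v = 23*(1/16) + 19*(-1/21) = 23/16 - 19/21 = 179/336 ≈ 0.53274)
E = 361/240 (E = 179/336 - (20/(-35) + 12/(-30)) = 179/336 - (20*(-1/35) + 12*(-1/30)) = 179/336 - (-4/7 - ⅖) = 179/336 - 1*(-34/35) = 179/336 + 34/35 = 361/240 ≈ 1.5042)
12*j + E = 12*90 + 361/240 = 1080 + 361/240 = 259561/240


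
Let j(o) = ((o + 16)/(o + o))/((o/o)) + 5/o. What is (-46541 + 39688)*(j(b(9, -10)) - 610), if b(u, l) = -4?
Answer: 16796703/4 ≈ 4.1992e+6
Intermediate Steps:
j(o) = 5/o + (16 + o)/(2*o) (j(o) = ((16 + o)/((2*o)))/1 + 5/o = ((16 + o)*(1/(2*o)))*1 + 5/o = ((16 + o)/(2*o))*1 + 5/o = (16 + o)/(2*o) + 5/o = 5/o + (16 + o)/(2*o))
(-46541 + 39688)*(j(b(9, -10)) - 610) = (-46541 + 39688)*((½)*(26 - 4)/(-4) - 610) = -6853*((½)*(-¼)*22 - 610) = -6853*(-11/4 - 610) = -6853*(-2451/4) = 16796703/4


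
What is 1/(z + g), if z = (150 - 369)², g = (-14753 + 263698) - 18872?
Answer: 1/278034 ≈ 3.5967e-6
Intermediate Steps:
g = 230073 (g = 248945 - 18872 = 230073)
z = 47961 (z = (-219)² = 47961)
1/(z + g) = 1/(47961 + 230073) = 1/278034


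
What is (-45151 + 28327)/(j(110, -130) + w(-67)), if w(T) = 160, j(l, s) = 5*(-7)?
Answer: -16824/125 ≈ -134.59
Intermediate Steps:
j(l, s) = -35
(-45151 + 28327)/(j(110, -130) + w(-67)) = (-45151 + 28327)/(-35 + 160) = -16824/125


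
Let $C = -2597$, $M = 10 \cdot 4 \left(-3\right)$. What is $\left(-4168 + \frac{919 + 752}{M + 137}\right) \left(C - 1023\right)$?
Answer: $\frac{250449700}{17} \approx 1.4732 \cdot 10^{7}$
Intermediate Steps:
$M = -120$ ($M = 40 \left(-3\right) = -120$)
$\left(-4168 + \frac{919 + 752}{M + 137}\right) \left(C - 1023\right) = \left(-4168 + \frac{919 + 752}{-120 + 137}\right) \left(-2597 - 1023\right) = \left(-4168 + \frac{1671}{17}\right) \left(-3620\right) = \left(- \frac{69185}{17}\right) \left(-3620\right) = \frac{250449700}{17}$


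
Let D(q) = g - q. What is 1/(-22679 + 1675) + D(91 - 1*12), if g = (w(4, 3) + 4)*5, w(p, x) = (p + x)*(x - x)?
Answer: -1239237/21004 ≈ -59.000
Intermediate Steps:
w(p, x) = 0 (w(p, x) = (p + x)*0 = 0)
g = 20 (g = (0 + 4)*5 = 4*5 = 20)
D(q) = 20 - q
1/(-22679 + 1675) + D(91 - 1*12) = 1/(-22679 + 1675) + (20 - (91 - 1*12)) = 1/(-21004) + (20 - (91 - 12)) = -1/21004 + (20 - 1*79) = -1/21004 + (20 - 79) = -1/21004 - 59 = -1239237/21004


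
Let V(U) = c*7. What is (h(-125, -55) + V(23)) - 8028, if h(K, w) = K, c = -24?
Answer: -8321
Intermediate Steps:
V(U) = -168 (V(U) = -24*7 = -168)
(h(-125, -55) + V(23)) - 8028 = (-125 - 168) - 8028 = -293 - 8028 = -8321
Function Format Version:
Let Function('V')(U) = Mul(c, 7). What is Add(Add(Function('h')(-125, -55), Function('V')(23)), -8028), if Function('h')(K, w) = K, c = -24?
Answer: -8321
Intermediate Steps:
Function('V')(U) = -168 (Function('V')(U) = Mul(-24, 7) = -168)
Add(Add(Function('h')(-125, -55), Function('V')(23)), -8028) = Add(Add(-125, -168), -8028) = Add(-293, -8028) = -8321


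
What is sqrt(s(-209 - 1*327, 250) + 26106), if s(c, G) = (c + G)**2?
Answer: sqrt(107902) ≈ 328.48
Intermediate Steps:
s(c, G) = (G + c)**2
sqrt(s(-209 - 1*327, 250) + 26106) = sqrt((250 + (-209 - 1*327))**2 + 26106) = sqrt((250 + (-209 - 327))**2 + 26106) = sqrt((250 - 536)**2 + 26106) = sqrt((-286)**2 + 26106) = sqrt(81796 + 26106) = sqrt(107902)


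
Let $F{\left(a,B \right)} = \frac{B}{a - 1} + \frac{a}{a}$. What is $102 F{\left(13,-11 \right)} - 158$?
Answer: $- \frac{299}{2} \approx -149.5$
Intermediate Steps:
$F{\left(a,B \right)} = 1 + \frac{B}{-1 + a}$ ($F{\left(a,B \right)} = \frac{B}{-1 + a} + 1 = 1 + \frac{B}{-1 + a}$)
$102 F{\left(13,-11 \right)} - 158 = 102 \frac{-1 - 11 + 13}{-1 + 13} - 158 = 102 \cdot \frac{1}{12} \cdot 1 - 158 = 102 \cdot \frac{1}{12} - 158 = \frac{17}{2} - 158 = - \frac{299}{2}$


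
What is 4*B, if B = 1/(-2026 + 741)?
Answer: -4/1285 ≈ -0.0031128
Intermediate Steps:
B = -1/1285 (B = 1/(-1285) = -1/1285 ≈ -0.00077821)
4*B = 4*(-1/1285) = -4/1285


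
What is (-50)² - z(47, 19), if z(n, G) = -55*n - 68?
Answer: 5153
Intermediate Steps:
z(n, G) = -68 - 55*n
(-50)² - z(47, 19) = (-50)² - (-68 - 55*47) = 2500 - (-68 - 2585) = 2500 - 1*(-2653) = 2500 + 2653 = 5153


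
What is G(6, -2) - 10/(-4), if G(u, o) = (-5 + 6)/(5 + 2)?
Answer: 37/14 ≈ 2.6429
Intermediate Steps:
G(u, o) = ⅐ (G(u, o) = 1/7 = 1*(⅐) = ⅐)
G(6, -2) - 10/(-4) = ⅐ - 10/(-4) = ⅐ - 10*(-¼) = ⅐ + 5/2 = 37/14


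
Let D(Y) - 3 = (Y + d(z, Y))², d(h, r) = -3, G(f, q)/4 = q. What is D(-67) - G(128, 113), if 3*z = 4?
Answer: 4451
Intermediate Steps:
z = 4/3 (z = (⅓)*4 = 4/3 ≈ 1.3333)
G(f, q) = 4*q
D(Y) = 3 + (-3 + Y)² (D(Y) = 3 + (Y - 3)² = 3 + (-3 + Y)²)
D(-67) - G(128, 113) = (3 + (-3 - 67)²) - 4*113 = (3 + (-70)²) - 1*452 = (3 + 4900) - 452 = 4903 - 452 = 4451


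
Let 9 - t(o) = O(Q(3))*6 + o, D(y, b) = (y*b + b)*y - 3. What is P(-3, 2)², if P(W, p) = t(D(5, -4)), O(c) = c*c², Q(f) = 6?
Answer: 1354896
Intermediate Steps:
O(c) = c³
D(y, b) = -3 + y*(b + b*y) (D(y, b) = (b*y + b)*y - 3 = (b + b*y)*y - 3 = y*(b + b*y) - 3 = -3 + y*(b + b*y))
t(o) = -1287 - o (t(o) = 9 - (6³*6 + o) = 9 - (216*6 + o) = 9 - (1296 + o) = 9 + (-1296 - o) = -1287 - o)
P(W, p) = -1164 (P(W, p) = -1287 - (-3 - 4*5 - 4*5²) = -1287 - (-3 - 20 - 4*25) = -1287 - (-3 - 20 - 100) = -1287 - 1*(-123) = -1287 + 123 = -1164)
P(-3, 2)² = (-1164)² = 1354896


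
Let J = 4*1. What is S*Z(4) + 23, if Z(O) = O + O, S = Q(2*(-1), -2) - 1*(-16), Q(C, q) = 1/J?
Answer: 153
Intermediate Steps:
J = 4
Q(C, q) = ¼ (Q(C, q) = 1/4 = ¼)
S = 65/4 (S = ¼ - 1*(-16) = ¼ + 16 = 65/4 ≈ 16.250)
Z(O) = 2*O
S*Z(4) + 23 = 65*(2*4)/4 + 23 = (65/4)*8 + 23 = 130 + 23 = 153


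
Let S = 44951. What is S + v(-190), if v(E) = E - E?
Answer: 44951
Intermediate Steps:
v(E) = 0
S + v(-190) = 44951 + 0 = 44951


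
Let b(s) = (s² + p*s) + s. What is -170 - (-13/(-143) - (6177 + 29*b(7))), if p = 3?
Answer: 90639/11 ≈ 8239.9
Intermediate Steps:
b(s) = s² + 4*s (b(s) = (s² + 3*s) + s = s² + 4*s)
-170 - (-13/(-143) - (6177 + 29*b(7))) = -170 - (-13/(-143) - (6177 + 203*(4 + 7))) = -170 - (-13*(-1/143) - 29/(1/(7*11 + 213))) = -170 - (1/11 - 29/(1/(77 + 213))) = -170 - (1/11 - 29/(1/290)) = -170 - (1/11 - 29/1/290) = -170 - (1/11 - 29*290) = -170 - (1/11 - 8410) = -170 - 1*(-92509/11) = -170 + 92509/11 = 90639/11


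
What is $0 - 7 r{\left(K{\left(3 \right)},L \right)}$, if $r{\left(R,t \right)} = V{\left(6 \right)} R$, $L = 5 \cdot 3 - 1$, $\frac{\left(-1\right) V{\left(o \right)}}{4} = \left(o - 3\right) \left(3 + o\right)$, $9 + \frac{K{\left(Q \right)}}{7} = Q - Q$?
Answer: $-47628$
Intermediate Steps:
$K{\left(Q \right)} = -63$ ($K{\left(Q \right)} = -63 + 7 \left(Q - Q\right) = -63 + 7 \cdot 0 = -63 + 0 = -63$)
$V{\left(o \right)} = - 4 \left(-3 + o\right) \left(3 + o\right)$ ($V{\left(o \right)} = - 4 \left(o - 3\right) \left(3 + o\right) = - 4 \left(-3 + o\right) \left(3 + o\right)$)
$L = 14$ ($L = 15 - 1 = 14$)
$r{\left(R,t \right)} = - 108 R$ ($r{\left(R,t \right)} = \left(36 - 4 \cdot 6^{2}\right) R = \left(36 - 144\right) R = - 108 R$)
$0 - 7 r{\left(K{\left(3 \right)},L \right)} = 0 - 7 \left(\left(-108\right) \left(-63\right)\right) = 0 - 47628 = -47628$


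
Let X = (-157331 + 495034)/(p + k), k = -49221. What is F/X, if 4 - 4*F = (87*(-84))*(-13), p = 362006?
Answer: -7428643750/337703 ≈ -21998.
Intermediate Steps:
F = -23750 (F = 1 - 87*(-84)*(-13)/4 = 1 - (-1827)*(-13) = 1 - ¼*95004 = 1 - 23751 = -23750)
X = 337703/312785 (X = (-157331 + 495034)/(362006 - 49221) = 337703/312785 ≈ 1.0797)
F/X = -23750/337703/312785 = -23750*312785/337703 = -7428643750/337703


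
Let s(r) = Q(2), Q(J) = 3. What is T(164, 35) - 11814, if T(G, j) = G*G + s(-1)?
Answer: 15085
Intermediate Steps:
s(r) = 3
T(G, j) = 3 + G² (T(G, j) = G*G + 3 = G² + 3 = 3 + G²)
T(164, 35) - 11814 = (3 + 164²) - 11814 = (3 + 26896) - 11814 = 26899 - 11814 = 15085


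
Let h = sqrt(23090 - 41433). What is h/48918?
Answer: I*sqrt(18343)/48918 ≈ 0.0027686*I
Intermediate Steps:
h = I*sqrt(18343) (h = sqrt(-18343) = I*sqrt(18343) ≈ 135.44*I)
h/48918 = (I*sqrt(18343))/48918 = (I*sqrt(18343))*(1/48918) = I*sqrt(18343)/48918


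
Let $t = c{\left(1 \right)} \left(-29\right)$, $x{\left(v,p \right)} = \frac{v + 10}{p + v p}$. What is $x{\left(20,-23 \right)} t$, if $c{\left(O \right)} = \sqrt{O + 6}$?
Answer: $\frac{290 \sqrt{7}}{161} \approx 4.7656$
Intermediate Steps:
$x{\left(v,p \right)} = \frac{10 + v}{p + p v}$
$c{\left(O \right)} = \sqrt{6 + O}$
$t = - 29 \sqrt{7}$ ($t = \sqrt{6 + 1} \left(-29\right) = \sqrt{7} \left(-29\right) = - 29 \sqrt{7} \approx -76.727$)
$x{\left(20,-23 \right)} t = \frac{10 + 20}{\left(-23\right) \left(1 + 20\right)} \left(- 29 \sqrt{7}\right) = \left(- \frac{1}{23}\right) \frac{1}{21} \cdot 30 \left(- 29 \sqrt{7}\right) = - \frac{10 \left(- 29 \sqrt{7}\right)}{161} = \frac{290 \sqrt{7}}{161}$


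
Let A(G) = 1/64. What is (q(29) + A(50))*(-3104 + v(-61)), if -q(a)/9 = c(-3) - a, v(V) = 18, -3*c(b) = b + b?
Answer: -23998279/32 ≈ -7.4995e+5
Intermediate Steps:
c(b) = -2*b/3 (c(b) = -(b + b)/3 = -2*b/3)
A(G) = 1/64
q(a) = -18 + 9*a (q(a) = -9*(-⅔*(-3) - a) = -9*(2 - a) = -18 + 9*a)
(q(29) + A(50))*(-3104 + v(-61)) = ((-18 + 9*29) + 1/64)*(-3104 + 18) = ((-18 + 261) + 1/64)*(-3086) = (243 + 1/64)*(-3086) = (15553/64)*(-3086) = -23998279/32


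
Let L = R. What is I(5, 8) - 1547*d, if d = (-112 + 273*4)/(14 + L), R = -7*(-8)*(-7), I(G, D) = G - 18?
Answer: 107939/27 ≈ 3997.7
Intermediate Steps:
I(G, D) = -18 + G
R = -392 (R = 56*(-7) = -392)
L = -392
d = -70/27 (d = (-112 + 273*4)/(14 - 392) = (-112 + 1092)/(-378) = 980*(-1/378) = -70/27 ≈ -2.5926)
I(5, 8) - 1547*d = (-18 + 5) - 1547*(-70/27) = -13 + 108290/27 = 107939/27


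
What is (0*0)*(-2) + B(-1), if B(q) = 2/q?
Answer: -2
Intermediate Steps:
(0*0)*(-2) + B(-1) = (0*0)*(-2) + 2/(-1) = 0*(-2) + 2*(-1) = 0 - 2 = -2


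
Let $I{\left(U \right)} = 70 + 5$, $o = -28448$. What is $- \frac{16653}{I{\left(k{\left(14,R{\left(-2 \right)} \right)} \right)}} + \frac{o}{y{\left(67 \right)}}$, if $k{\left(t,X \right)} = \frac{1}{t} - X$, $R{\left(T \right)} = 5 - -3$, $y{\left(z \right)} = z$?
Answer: $- \frac{1083117}{1675} \approx -646.64$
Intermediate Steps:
$R{\left(T \right)} = 8$ ($R{\left(T \right)} = 5 + 3 = 8$)
$I{\left(U \right)} = 75$
$- \frac{16653}{I{\left(k{\left(14,R{\left(-2 \right)} \right)} \right)}} + \frac{o}{y{\left(67 \right)}} = - \frac{16653}{75} - \frac{28448}{67} = \left(-16653\right) \frac{1}{75} - \frac{28448}{67} = - \frac{5551}{25} - \frac{28448}{67} = - \frac{1083117}{1675}$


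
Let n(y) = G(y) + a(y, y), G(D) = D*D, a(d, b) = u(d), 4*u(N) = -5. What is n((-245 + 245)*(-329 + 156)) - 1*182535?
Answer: -730145/4 ≈ -1.8254e+5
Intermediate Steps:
u(N) = -5/4 (u(N) = (¼)*(-5) = -5/4)
a(d, b) = -5/4
G(D) = D²
n(y) = -5/4 + y² (n(y) = y² - 5/4 = -5/4 + y²)
n((-245 + 245)*(-329 + 156)) - 1*182535 = (-5/4 + ((-245 + 245)*(-329 + 156))²) - 1*182535 = (-5/4 + (0*(-173))²) - 182535 = (-5/4 + 0²) - 182535 = (-5/4 + 0) - 182535 = -5/4 - 182535 = -730145/4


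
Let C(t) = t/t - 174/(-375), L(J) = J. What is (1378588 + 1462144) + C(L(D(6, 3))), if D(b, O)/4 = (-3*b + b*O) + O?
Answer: 355091683/125 ≈ 2.8407e+6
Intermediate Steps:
D(b, O) = -12*b + 4*O + 4*O*b (D(b, O) = 4*((-3*b + b*O) + O) = 4*((-3*b + O*b) + O) = 4*(O - 3*b + O*b) = -12*b + 4*O + 4*O*b)
C(t) = 183/125 (C(t) = 1 - 174*(-1/375) = 1 + 58/125 = 183/125)
(1378588 + 1462144) + C(L(D(6, 3))) = (1378588 + 1462144) + 183/125 = 2840732 + 183/125 = 355091683/125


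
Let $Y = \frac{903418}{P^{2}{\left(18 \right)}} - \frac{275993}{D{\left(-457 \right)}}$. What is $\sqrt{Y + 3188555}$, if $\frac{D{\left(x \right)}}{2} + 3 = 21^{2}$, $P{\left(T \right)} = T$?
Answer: $\frac{23 \sqrt{10415154331}}{1314} \approx 1786.3$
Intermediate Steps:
$D{\left(x \right)} = 876$ ($D{\left(x \right)} = -6 + 2 \cdot 21^{2} = -6 + 2 \cdot 441 = -6 + 882 = 876$)
$Y = \frac{58497703}{23652}$ ($Y = \frac{903418}{18^{2}} - \frac{275993}{876} = \frac{903418}{324} - \frac{275993}{876} = 903418 \cdot \frac{1}{324} - \frac{275993}{876} = \frac{451709}{162} - \frac{275993}{876} = \frac{58497703}{23652} \approx 2473.3$)
$\sqrt{Y + 3188555} = \sqrt{\frac{58497703}{23652} + 3188555} = \sqrt{\frac{75474200563}{23652}} = \frac{23 \sqrt{10415154331}}{1314}$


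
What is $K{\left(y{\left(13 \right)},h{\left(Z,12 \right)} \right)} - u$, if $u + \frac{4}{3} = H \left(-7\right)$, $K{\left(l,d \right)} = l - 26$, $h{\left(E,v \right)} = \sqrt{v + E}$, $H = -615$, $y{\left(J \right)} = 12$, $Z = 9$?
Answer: $- \frac{12953}{3} \approx -4317.7$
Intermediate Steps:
$h{\left(E,v \right)} = \sqrt{E + v}$
$K{\left(l,d \right)} = -26 + l$ ($K{\left(l,d \right)} = l - 26 = -26 + l$)
$u = \frac{12911}{3}$ ($u = - \frac{4}{3} - -4305 = - \frac{4}{3} + 4305 = \frac{12911}{3} \approx 4303.7$)
$K{\left(y{\left(13 \right)},h{\left(Z,12 \right)} \right)} - u = \left(-26 + 12\right) - \frac{12911}{3} = -14 - \frac{12911}{3} = - \frac{12953}{3}$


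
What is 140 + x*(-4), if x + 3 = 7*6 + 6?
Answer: -40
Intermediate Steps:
x = 45 (x = -3 + (7*6 + 6) = -3 + (42 + 6) = -3 + 48 = 45)
140 + x*(-4) = 140 + 45*(-4) = 140 - 180 = -40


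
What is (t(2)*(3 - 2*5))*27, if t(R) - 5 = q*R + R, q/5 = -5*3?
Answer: 27027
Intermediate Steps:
q = -75 (q = 5*(-5*3) = 5*(-15) = -75)
t(R) = 5 - 74*R (t(R) = 5 + (-75*R + R) = 5 - 74*R)
(t(2)*(3 - 2*5))*27 = ((5 - 74*2)*(3 - 2*5))*27 = ((5 - 148)*(3 - 10))*27 = -143*(-7)*27 = 1001*27 = 27027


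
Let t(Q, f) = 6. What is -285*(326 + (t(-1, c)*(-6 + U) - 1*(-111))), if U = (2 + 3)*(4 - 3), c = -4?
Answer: -122835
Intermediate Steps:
U = 5 (U = 5*1 = 5)
-285*(326 + (t(-1, c)*(-6 + U) - 1*(-111))) = -285*(326 + (6*(-6 + 5) - 1*(-111))) = -285*(326 + (6*(-1) + 111)) = -285*(326 + (-6 + 111)) = -285*(326 + 105) = -285*431 = -122835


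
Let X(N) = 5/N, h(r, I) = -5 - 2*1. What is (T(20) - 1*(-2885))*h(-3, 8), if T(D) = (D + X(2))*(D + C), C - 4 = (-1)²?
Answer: -48265/2 ≈ -24133.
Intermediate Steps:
h(r, I) = -7 (h(r, I) = -5 - 2 = -7)
C = 5 (C = 4 + (-1)² = 4 + 1 = 5)
T(D) = (5 + D)*(5/2 + D) (T(D) = (D + 5/2)*(D + 5) = (D + 5*(½))*(5 + D) = (D + 5/2)*(5 + D) = (5/2 + D)*(5 + D) = (5 + D)*(5/2 + D))
(T(20) - 1*(-2885))*h(-3, 8) = ((25/2 + 20² + (15/2)*20) - 1*(-2885))*(-7) = ((25/2 + 400 + 150) + 2885)*(-7) = (1125/2 + 2885)*(-7) = (6895/2)*(-7) = -48265/2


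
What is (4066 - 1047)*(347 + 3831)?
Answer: 12613382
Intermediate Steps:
(4066 - 1047)*(347 + 3831) = 3019*4178 = 12613382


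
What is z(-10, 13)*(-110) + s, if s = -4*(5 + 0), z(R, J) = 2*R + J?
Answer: 750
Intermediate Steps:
z(R, J) = J + 2*R
s = -20 (s = -4*5 = -20)
z(-10, 13)*(-110) + s = (13 + 2*(-10))*(-110) - 20 = (13 - 20)*(-110) - 20 = -7*(-110) - 20 = 770 - 20 = 750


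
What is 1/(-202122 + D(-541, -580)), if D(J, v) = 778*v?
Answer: -1/653362 ≈ -1.5305e-6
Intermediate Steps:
1/(-202122 + D(-541, -580)) = 1/(-202122 + 778*(-580)) = 1/(-202122 - 451240) = 1/(-653362) = -1/653362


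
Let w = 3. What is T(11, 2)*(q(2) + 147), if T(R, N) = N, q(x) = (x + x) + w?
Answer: 308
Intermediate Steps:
q(x) = 3 + 2*x (q(x) = (x + x) + 3 = 2*x + 3 = 3 + 2*x)
T(11, 2)*(q(2) + 147) = 2*((3 + 2*2) + 147) = 2*((3 + 4) + 147) = 2*(7 + 147) = 2*154 = 308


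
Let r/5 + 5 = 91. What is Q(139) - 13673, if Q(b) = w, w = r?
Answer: -13243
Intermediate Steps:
r = 430 (r = -25 + 5*91 = -25 + 455 = 430)
w = 430
Q(b) = 430
Q(139) - 13673 = 430 - 13673 = -13243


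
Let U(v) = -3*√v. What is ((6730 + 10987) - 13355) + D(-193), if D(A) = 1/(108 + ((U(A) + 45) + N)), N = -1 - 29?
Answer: 24523205/5622 + I*√193/5622 ≈ 4362.0 + 0.0024711*I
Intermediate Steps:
N = -30
D(A) = 1/(123 - 3*√A) (D(A) = 1/(108 + ((-3*√A + 45) - 30)) = 1/(108 + ((45 - 3*√A) - 30)) = 1/(108 + (15 - 3*√A)) = 1/(123 - 3*√A))
((6730 + 10987) - 13355) + D(-193) = ((6730 + 10987) - 13355) - 1/(-123 + 3*√(-193)) = (17717 - 13355) - 1/(-123 + 3*(I*√193)) = 4362 - 1/(-123 + 3*I*√193)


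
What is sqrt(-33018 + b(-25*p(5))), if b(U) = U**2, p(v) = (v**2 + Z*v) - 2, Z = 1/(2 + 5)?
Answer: sqrt(15604618)/7 ≈ 564.32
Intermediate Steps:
Z = 1/7 ≈ 0.14286
p(v) = -2 + v**2 + v/7 (p(v) = (v**2 + v/7) - 2 = -2 + v**2 + v/7)
sqrt(-33018 + b(-25*p(5))) = sqrt(-33018 + (-25*(-2 + 5**2 + (1/7)*5))**2) = sqrt(-33018 + (-25*(-2 + 25 + 5/7))**2) = sqrt(-33018 + (-25*166/7)**2) = sqrt(-33018 + (-4150/7)**2) = sqrt(-33018 + 17222500/49) = sqrt(15604618/49) = sqrt(15604618)/7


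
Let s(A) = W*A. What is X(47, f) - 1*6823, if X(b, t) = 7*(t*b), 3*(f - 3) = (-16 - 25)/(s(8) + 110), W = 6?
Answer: -2779753/474 ≈ -5864.5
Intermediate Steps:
s(A) = 6*A
f = 1381/474 (f = 3 + ((-16 - 25)/(6*8 + 110))/3 = 3 + (-41/(48 + 110))/3 = 3 + (-41/158)/3 = 3 + (-41*1/158)/3 = 3 + (1/3)*(-41/158) = 3 - 41/474 = 1381/474 ≈ 2.9135)
X(b, t) = 7*b*t (X(b, t) = 7*(b*t) = 7*b*t)
X(47, f) - 1*6823 = 7*47*(1381/474) - 1*6823 = 454349/474 - 6823 = -2779753/474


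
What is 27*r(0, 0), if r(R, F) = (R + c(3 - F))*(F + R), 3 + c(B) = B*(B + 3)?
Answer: 0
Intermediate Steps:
c(B) = -3 + B*(3 + B) (c(B) = -3 + B*(B + 3) = -3 + B*(3 + B))
r(R, F) = (F + R)*(6 + R + (3 - F)² - 3*F) (r(R, F) = (R + (-3 + (3 - F)² + 3*(3 - F)))*(F + R) = (R + (-3 + (3 - F)² + (9 - 3*F)))*(F + R) = (R + (6 + (3 - F)² - 3*F))*(F + R) = (6 + R + (3 - F)² - 3*F)*(F + R) = (F + R)*(6 + R + (3 - F)² - 3*F))
27*r(0, 0) = 27*(0³ + 0² - 9*0² + 15*0 + 15*0 + 0*0² - 8*0*0) = 27*(0 + 0 - 9*0 + 0 + 0 + 0*0 + 0) = 27*(0 + 0 + 0 + 0 + 0 + 0 + 0) = 27*0 = 0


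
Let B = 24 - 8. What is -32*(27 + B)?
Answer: -1376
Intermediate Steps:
B = 16
-32*(27 + B) = -32*(27 + 16) = -32*43 = -1376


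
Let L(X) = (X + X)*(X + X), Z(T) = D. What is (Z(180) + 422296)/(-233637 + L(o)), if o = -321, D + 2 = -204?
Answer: 422090/178527 ≈ 2.3643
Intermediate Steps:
D = -206 (D = -2 - 204 = -206)
Z(T) = -206
L(X) = 4*X² (L(X) = (2*X)*(2*X) = 4*X²)
(Z(180) + 422296)/(-233637 + L(o)) = (-206 + 422296)/(-233637 + 4*(-321)²) = 422090/(-233637 + 4*103041) = 422090/(-233637 + 412164) = 422090/178527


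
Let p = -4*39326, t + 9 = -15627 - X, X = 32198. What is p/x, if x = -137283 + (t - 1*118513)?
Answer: 78652/151815 ≈ 0.51808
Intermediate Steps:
t = -47834 (t = -9 + (-15627 - 1*32198) = -9 + (-15627 - 32198) = -9 - 47825 = -47834)
p = -157304
x = -303630 (x = -137283 + (-47834 - 1*118513) = -137283 + (-47834 - 118513) = -137283 - 166347 = -303630)
p/x = -157304/(-303630) = -157304*(-1/303630) = 78652/151815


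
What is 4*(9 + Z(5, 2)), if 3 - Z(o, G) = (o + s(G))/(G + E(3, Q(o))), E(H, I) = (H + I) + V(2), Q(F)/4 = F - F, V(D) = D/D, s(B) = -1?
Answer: 136/3 ≈ 45.333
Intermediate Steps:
V(D) = 1
Q(F) = 0 (Q(F) = 4*(F - F) = 4*0 = 0)
E(H, I) = 1 + H + I (E(H, I) = (H + I) + 1 = 1 + H + I)
Z(o, G) = 3 - (-1 + o)/(4 + G) (Z(o, G) = 3 - (o - 1)/(G + (1 + 3 + 0)) = 3 - (-1 + o)/(G + 4) = 3 - (-1 + o)/(4 + G))
4*(9 + Z(5, 2)) = 4*(9 + (13 - 1*5 + 3*2)/(4 + 2)) = 4*(9 + (13 - 5 + 6)/6) = 4*(9 + (⅙)*14) = 4*(9 + 7/3) = 4*(34/3) = 136/3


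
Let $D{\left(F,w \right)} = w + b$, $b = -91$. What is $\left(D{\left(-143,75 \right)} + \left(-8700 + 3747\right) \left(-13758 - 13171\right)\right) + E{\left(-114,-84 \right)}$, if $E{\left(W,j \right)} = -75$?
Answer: $133379246$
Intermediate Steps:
$D{\left(F,w \right)} = -91 + w$ ($D{\left(F,w \right)} = w - 91 = -91 + w$)
$\left(D{\left(-143,75 \right)} + \left(-8700 + 3747\right) \left(-13758 - 13171\right)\right) + E{\left(-114,-84 \right)} = \left(\left(-91 + 75\right) + \left(-8700 + 3747\right) \left(-13758 - 13171\right)\right) - 75 = \left(-16 - -133379337\right) - 75 = \left(-16 + 133379337\right) - 75 = 133379321 - 75 = 133379246$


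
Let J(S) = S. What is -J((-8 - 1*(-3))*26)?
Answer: 130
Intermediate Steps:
-J((-8 - 1*(-3))*26) = -(-8 - 1*(-3))*26 = -(-8 + 3)*26 = -(-5)*26 = -1*(-130) = 130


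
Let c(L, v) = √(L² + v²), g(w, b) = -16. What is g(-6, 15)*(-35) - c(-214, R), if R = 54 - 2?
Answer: 560 - 10*√485 ≈ 339.77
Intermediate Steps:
R = 52
g(-6, 15)*(-35) - c(-214, R) = -16*(-35) - √((-214)² + 52²) = 560 - √(45796 + 2704) = 560 - √48500 = 560 - 10*√485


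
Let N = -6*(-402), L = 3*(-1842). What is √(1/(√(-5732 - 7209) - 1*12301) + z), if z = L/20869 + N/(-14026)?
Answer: √146354297*√((786449055749 - 63921852*I*√12941)/(-12301 + I*√12941))/146354297 ≈ 5.6869e-7 - 0.66094*I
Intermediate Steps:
L = -5526
N = 2412
z = -63921852/146354297 (z = -5526/20869 + 2412/(-14026) = -5526*1/20869 + 2412*(-1/14026) = -5526/20869 - 1206/7013 = -63921852/146354297 ≈ -0.43676)
√(1/(√(-5732 - 7209) - 1*12301) + z) = √(1/(√(-5732 - 7209) - 1*12301) - 63921852/146354297) = √(1/(√(-12941) - 12301) - 63921852/146354297) = √(1/(I*√12941 - 12301) - 63921852/146354297) = √(1/(-12301 + I*√12941) - 63921852/146354297) = √(-63921852/146354297 + 1/(-12301 + I*√12941))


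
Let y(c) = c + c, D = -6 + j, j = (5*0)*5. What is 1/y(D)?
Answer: -1/12 ≈ -0.083333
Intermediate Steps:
j = 0 (j = 0*5 = 0)
D = -6 (D = -6 + 0 = -6)
y(c) = 2*c
1/y(D) = 1/(2*(-6)) = 1/(-12) = -1/12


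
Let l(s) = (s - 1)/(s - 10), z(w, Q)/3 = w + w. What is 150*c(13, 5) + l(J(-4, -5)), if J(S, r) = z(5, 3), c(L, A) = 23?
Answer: 69029/20 ≈ 3451.4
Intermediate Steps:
z(w, Q) = 6*w (z(w, Q) = 3*(w + w) = 3*(2*w) = 6*w)
J(S, r) = 30 (J(S, r) = 6*5 = 30)
l(s) = (-1 + s)/(-10 + s)
150*c(13, 5) + l(J(-4, -5)) = 150*23 + (-1 + 30)/(-10 + 30) = 3450 + 29/20 = 69029/20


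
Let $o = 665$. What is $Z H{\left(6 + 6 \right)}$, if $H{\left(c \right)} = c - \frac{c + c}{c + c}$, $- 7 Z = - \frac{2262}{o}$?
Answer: $\frac{24882}{4655} \approx 5.3452$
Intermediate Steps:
$Z = \frac{2262}{4655}$ ($Z = - \frac{\left(-2262\right) \frac{1}{665}}{7} = \left(- \frac{1}{7}\right) \left(- \frac{2262}{665}\right) = \frac{2262}{4655} \approx 0.48593$)
$H{\left(c \right)} = -1 + c$ ($H{\left(c \right)} = c - \frac{2 c}{2 c} = c - 2 c \frac{1}{2 c} = c - 1 = -1 + c$)
$Z H{\left(6 + 6 \right)} = \frac{2262 \left(-1 + \left(6 + 6\right)\right)}{4655} = \frac{2262 \left(-1 + 12\right)}{4655} = \frac{2262}{4655} \cdot 11 = \frac{24882}{4655}$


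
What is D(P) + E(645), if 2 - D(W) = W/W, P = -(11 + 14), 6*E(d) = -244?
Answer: -119/3 ≈ -39.667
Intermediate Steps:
E(d) = -122/3 (E(d) = (⅙)*(-244) = -122/3)
P = -25 (P = -1*25 = -25)
D(W) = 1 (D(W) = 2 - W/W = 2 - 1*1 = 2 - 1 = 1)
D(P) + E(645) = 1 - 122/3 = -119/3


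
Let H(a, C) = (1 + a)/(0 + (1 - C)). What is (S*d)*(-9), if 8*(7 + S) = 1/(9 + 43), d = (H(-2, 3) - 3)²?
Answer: 654975/1664 ≈ 393.61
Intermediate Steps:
H(a, C) = (1 + a)/(1 - C)
d = 25/4 (d = ((-1 - 1*(-2))/(-1 + 3) - 3)² = ((-1 + 2)/2 - 3)² = ((½)*1 - 3)² = (½ - 3)² = (-5/2)² = 25/4 ≈ 6.2500)
S = -2911/416 (S = -7 + 1/(8*(9 + 43)) = -7 + (⅛)/52 = -7 + (⅛)*(1/52) = -7 + 1/416 = -2911/416 ≈ -6.9976)
(S*d)*(-9) = -2911/416*25/4*(-9) = -72775/1664*(-9) = 654975/1664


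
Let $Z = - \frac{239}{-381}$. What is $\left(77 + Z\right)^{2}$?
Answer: $\frac{874739776}{145161} \approx 6026.0$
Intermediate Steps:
$Z = \frac{239}{381}$ ($Z = \left(-239\right) \left(- \frac{1}{381}\right) = \frac{239}{381} \approx 0.6273$)
$\left(77 + Z\right)^{2} = \left(77 + \frac{239}{381}\right)^{2} = \left(\frac{29576}{381}\right)^{2} = \frac{874739776}{145161}$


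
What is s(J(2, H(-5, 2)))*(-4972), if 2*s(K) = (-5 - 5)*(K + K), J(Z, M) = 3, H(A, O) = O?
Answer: 149160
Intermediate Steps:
s(K) = -10*K (s(K) = ((-5 - 5)*(K + K))/2 = (-20*K)/2 = -10*K)
s(J(2, H(-5, 2)))*(-4972) = -10*3*(-4972) = -30*(-4972) = 149160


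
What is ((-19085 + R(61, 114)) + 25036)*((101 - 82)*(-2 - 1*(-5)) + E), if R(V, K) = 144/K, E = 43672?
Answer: 4945443797/19 ≈ 2.6029e+8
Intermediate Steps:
((-19085 + R(61, 114)) + 25036)*((101 - 82)*(-2 - 1*(-5)) + E) = ((-19085 + 144/114) + 25036)*((101 - 82)*(-2 - 1*(-5)) + 43672) = ((-19085 + 144*(1/114)) + 25036)*(19*(-2 + 5) + 43672) = ((-19085 + 24/19) + 25036)*(19*3 + 43672) = (-362591/19 + 25036)*(57 + 43672) = (113093/19)*43729 = 4945443797/19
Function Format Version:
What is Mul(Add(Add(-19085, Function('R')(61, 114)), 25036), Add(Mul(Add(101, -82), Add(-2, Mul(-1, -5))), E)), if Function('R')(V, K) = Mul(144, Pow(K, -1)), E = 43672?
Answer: Rational(4945443797, 19) ≈ 2.6029e+8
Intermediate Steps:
Mul(Add(Add(-19085, Function('R')(61, 114)), 25036), Add(Mul(Add(101, -82), Add(-2, Mul(-1, -5))), E)) = Mul(Add(Add(-19085, Mul(144, Pow(114, -1))), 25036), Add(Mul(Add(101, -82), Add(-2, Mul(-1, -5))), 43672)) = Mul(Add(Add(-19085, Mul(144, Rational(1, 114))), 25036), Add(Mul(19, Add(-2, 5)), 43672)) = Mul(Add(Add(-19085, Rational(24, 19)), 25036), Add(Mul(19, 3), 43672)) = Mul(Add(Rational(-362591, 19), 25036), Add(57, 43672)) = Mul(Rational(113093, 19), 43729) = Rational(4945443797, 19)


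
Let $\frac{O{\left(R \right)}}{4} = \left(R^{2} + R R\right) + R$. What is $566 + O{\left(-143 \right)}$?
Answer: $163586$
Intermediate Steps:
$O{\left(R \right)} = 4 R + 8 R^{2}$ ($O{\left(R \right)} = 4 \left(\left(R^{2} + R R\right) + R\right) = 4 \left(\left(R^{2} + R^{2}\right) + R\right) = 4 \left(2 R^{2} + R\right) = 4 \left(R + 2 R^{2}\right) = 4 R + 8 R^{2}$)
$566 + O{\left(-143 \right)} = 566 + 4 \left(-143\right) \left(1 + 2 \left(-143\right)\right) = 566 + 4 \left(-143\right) \left(1 - 286\right) = 566 + 4 \left(-143\right) \left(-285\right) = 566 + 163020 = 163586$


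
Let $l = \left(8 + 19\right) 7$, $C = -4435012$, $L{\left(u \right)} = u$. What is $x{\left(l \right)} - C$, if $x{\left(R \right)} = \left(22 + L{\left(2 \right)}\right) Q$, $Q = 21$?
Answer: $4435516$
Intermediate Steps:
$l = 189$ ($l = 27 \cdot 7 = 189$)
$x{\left(R \right)} = 504$ ($x{\left(R \right)} = \left(22 + 2\right) 21 = 24 \cdot 21 = 504$)
$x{\left(l \right)} - C = 504 - -4435012 = 504 + 4435012 = 4435516$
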